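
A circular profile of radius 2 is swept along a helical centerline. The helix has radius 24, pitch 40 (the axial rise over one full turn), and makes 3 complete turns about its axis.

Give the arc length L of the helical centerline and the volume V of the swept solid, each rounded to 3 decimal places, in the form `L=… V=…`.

L=468.034 V=5881.493

2πR = 2π·24 = 150.796447
per-turn = √(150.796447² + 40²) = √(22739.5685 + 1600) = √24339.5685 = 156.011437
L = 3 × 156.011437 = 468.034312
V = π·2² × L = 12.566371 × 468.034312 = 5881.492620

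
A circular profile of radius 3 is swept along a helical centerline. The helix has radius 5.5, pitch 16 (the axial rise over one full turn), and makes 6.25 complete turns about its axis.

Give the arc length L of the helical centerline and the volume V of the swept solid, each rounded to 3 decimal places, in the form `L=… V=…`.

L=238.011 V=6729.606

2πR = 2π·5.5 = 34.557519
per-turn = √(34.557519² + 16²) = √(1194.2221 + 256) = √1450.2221 = 38.081782
L = 6.25 × 38.081782 = 238.011139
V = π·3² × L = 28.274334 × 238.011139 = 6729.606398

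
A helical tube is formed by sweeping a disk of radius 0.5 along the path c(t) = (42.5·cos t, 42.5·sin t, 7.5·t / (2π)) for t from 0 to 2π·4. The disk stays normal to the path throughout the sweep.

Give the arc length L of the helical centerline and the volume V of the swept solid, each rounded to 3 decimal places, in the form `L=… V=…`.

2πR = 2π·42.5 = 267.035376
per-turn = √(267.035376² + 7.5²) = √(71307.8918 + 56.25) = √71364.1418 = 267.140678
L = 4 × 267.140678 = 1068.562712
V = π·0.5² × L = 0.785398 × 1068.562712 = 839.247191

L=1068.563 V=839.247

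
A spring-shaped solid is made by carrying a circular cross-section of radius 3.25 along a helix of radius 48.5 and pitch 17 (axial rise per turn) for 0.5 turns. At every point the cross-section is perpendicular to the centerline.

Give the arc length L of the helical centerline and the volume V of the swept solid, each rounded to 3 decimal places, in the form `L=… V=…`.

L=152.604 V=5063.875

2πR = 2π·48.5 = 304.734487
per-turn = √(304.734487² + 17²) = √(92863.1078 + 289) = √93152.1078 = 305.208302
L = 0.5 × 305.208302 = 152.604151
V = π·3.25² × L = 33.183072 × 152.604151 = 5063.874597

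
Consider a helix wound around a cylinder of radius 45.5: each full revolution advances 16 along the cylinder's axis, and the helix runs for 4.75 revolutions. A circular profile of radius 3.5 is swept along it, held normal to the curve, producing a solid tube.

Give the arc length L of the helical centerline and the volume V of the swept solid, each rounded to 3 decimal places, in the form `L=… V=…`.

L=1360.078 V=52341.954

2πR = 2π·45.5 = 285.884931
per-turn = √(285.884931² + 16²) = √(81730.1940 + 256) = √81986.1940 = 286.332314
L = 4.75 × 286.332314 = 1360.078492
V = π·3.5² × L = 38.484510 × 1360.078492 = 52341.954317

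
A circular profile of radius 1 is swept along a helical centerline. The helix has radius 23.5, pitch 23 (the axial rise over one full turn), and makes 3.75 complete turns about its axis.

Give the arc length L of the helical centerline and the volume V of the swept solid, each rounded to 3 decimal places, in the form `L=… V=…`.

L=560.383 V=1760.495

2πR = 2π·23.5 = 147.654855
per-turn = √(147.654855² + 23²) = √(21801.9561 + 529) = √22330.9561 = 149.435458
L = 3.75 × 149.435458 = 560.382968
V = π·1² × L = 3.141593 × 560.382968 = 1760.495014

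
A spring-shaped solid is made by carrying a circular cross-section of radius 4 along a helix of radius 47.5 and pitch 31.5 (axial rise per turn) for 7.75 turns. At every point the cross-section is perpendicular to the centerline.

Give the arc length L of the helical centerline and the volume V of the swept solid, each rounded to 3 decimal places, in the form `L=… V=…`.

L=2325.845 V=116909.720

2πR = 2π·47.5 = 298.451302
per-turn = √(298.451302² + 31.5²) = √(89073.1797 + 992.25) = √90065.4297 = 300.109030
L = 7.75 × 300.109030 = 2325.844980
V = π·4² × L = 50.265482 × 2325.844980 = 116909.720058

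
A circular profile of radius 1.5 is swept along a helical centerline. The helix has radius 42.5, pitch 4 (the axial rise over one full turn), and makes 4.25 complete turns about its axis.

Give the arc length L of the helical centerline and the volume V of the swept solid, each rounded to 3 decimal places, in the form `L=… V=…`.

L=1135.028 V=8023.038

2πR = 2π·42.5 = 267.035376
per-turn = √(267.035376² + 4²) = √(71307.8918 + 16) = √71323.8918 = 267.065332
L = 4.25 × 267.065332 = 1135.027663
V = π·1.5² × L = 7.068583 × 1135.027663 = 8023.037777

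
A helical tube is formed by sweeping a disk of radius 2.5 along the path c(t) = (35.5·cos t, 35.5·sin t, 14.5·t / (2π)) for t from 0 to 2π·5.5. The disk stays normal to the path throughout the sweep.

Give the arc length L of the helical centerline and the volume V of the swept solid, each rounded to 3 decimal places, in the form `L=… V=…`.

2πR = 2π·35.5 = 223.053078
per-turn = √(223.053078² + 14.5²) = √(49752.6758 + 210.25) = √49962.9258 = 223.523882
L = 5.5 × 223.523882 = 1229.381351
V = π·2.5² × L = 19.634954 × 1229.381351 = 24138.846370

L=1229.381 V=24138.846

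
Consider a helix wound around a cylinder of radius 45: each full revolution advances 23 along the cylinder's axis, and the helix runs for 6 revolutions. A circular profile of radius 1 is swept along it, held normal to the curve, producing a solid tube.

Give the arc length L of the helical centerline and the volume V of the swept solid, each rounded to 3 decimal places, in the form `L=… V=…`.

2πR = 2π·45 = 282.743339
per-turn = √(282.743339² + 23²) = √(79943.7956 + 529) = √80472.7956 = 283.677274
L = 6 × 283.677274 = 1702.063643
V = π·1² × L = 3.141593 × 1702.063643 = 5347.190635

L=1702.064 V=5347.191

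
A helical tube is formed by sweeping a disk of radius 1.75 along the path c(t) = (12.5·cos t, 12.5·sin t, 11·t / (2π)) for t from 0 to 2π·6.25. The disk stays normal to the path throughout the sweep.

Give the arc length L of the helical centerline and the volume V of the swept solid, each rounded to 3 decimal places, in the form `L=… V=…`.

2πR = 2π·12.5 = 78.539816
per-turn = √(78.539816² + 11²) = √(6168.5028 + 121) = √6289.5028 = 79.306385
L = 6.25 × 79.306385 = 495.664908
V = π·1.75² × L = 9.621128 × 495.664908 = 4768.855280

L=495.665 V=4768.855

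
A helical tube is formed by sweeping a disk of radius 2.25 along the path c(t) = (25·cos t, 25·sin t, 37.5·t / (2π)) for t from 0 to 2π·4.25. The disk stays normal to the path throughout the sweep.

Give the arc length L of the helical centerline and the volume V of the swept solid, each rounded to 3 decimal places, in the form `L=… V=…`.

2πR = 2π·25 = 157.079633
per-turn = √(157.079633² + 37.5²) = √(24674.0110 + 1406.25) = √26080.2610 = 161.493842
L = 4.25 × 161.493842 = 686.348828
V = π·2.25² × L = 15.904313 × 686.348828 = 10915.906464

L=686.349 V=10915.906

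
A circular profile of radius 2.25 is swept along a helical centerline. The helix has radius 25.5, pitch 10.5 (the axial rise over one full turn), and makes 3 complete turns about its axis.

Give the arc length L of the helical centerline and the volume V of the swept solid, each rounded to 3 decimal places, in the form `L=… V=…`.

L=481.695 V=7661.024

2πR = 2π·25.5 = 160.221225
per-turn = √(160.221225² + 10.5²) = √(25670.8410 + 110.25) = √25781.0910 = 160.564912
L = 3 × 160.564912 = 481.694737
V = π·2.25² × L = 15.904313 × 481.694737 = 7661.023772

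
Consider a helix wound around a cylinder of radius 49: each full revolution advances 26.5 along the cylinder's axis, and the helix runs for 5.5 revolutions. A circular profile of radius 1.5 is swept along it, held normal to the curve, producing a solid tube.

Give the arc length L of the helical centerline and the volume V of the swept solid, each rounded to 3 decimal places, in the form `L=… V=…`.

L=1699.579 V=12013.619

2πR = 2π·49 = 307.876080
per-turn = √(307.876080² + 26.5²) = √(94787.6807 + 702.25) = √95489.9307 = 309.014451
L = 5.5 × 309.014451 = 1699.579478
V = π·1.5² × L = 7.068583 × 1699.579478 = 12013.619407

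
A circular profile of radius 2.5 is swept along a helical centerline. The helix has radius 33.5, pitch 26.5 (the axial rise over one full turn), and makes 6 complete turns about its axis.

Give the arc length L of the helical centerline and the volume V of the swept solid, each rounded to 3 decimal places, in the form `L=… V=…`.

2πR = 2π·33.5 = 210.486708
per-turn = √(210.486708² + 26.5²) = √(44304.6542 + 702.25) = √45006.9042 = 212.148307
L = 6 × 212.148307 = 1272.889842
V = π·2.5² × L = 19.634954 × 1272.889842 = 24993.133601

L=1272.890 V=24993.134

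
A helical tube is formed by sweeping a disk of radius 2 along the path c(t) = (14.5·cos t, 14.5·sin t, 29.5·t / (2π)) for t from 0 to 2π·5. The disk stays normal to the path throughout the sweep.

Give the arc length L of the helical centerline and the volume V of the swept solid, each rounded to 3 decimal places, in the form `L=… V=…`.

L=478.816 V=6016.978

2πR = 2π·14.5 = 91.106187
per-turn = √(91.106187² + 29.5²) = √(8300.3373 + 870.25) = √9170.5873 = 95.763183
L = 5 × 95.763183 = 478.815917
V = π·2² × L = 12.566371 × 478.815917 = 6016.978271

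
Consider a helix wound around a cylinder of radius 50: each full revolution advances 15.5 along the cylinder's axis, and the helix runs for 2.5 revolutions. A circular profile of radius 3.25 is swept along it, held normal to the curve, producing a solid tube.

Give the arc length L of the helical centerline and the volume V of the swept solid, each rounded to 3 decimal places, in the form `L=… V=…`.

2πR = 2π·50 = 314.159265
per-turn = √(314.159265² + 15.5²) = √(98696.0440 + 240.25) = √98936.2940 = 314.541403
L = 2.5 × 314.541403 = 786.353507
V = π·3.25² × L = 33.183072 × 786.353507 = 26093.625349

L=786.354 V=26093.625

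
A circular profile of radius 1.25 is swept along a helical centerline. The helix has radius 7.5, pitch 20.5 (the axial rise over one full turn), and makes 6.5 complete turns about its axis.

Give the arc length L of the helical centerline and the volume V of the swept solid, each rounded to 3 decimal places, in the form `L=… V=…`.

2πR = 2π·7.5 = 47.123890
per-turn = √(47.123890² + 20.5²) = √(2220.6610 + 420.25) = √2640.9110 = 51.389795
L = 6.5 × 51.389795 = 334.033665
V = π·1.25² × L = 4.908739 × 334.033665 = 1639.683919

L=334.034 V=1639.684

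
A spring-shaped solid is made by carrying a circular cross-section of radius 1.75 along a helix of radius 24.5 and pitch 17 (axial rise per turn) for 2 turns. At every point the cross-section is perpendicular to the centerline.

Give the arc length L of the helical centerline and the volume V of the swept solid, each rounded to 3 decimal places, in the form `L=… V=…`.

L=309.748 V=2980.123

2πR = 2π·24.5 = 153.938040
per-turn = √(153.938040² + 17²) = √(23696.9202 + 289) = √23985.9202 = 154.873885
L = 2 × 154.873885 = 309.747769
V = π·1.75² × L = 9.621128 × 309.747769 = 2980.122783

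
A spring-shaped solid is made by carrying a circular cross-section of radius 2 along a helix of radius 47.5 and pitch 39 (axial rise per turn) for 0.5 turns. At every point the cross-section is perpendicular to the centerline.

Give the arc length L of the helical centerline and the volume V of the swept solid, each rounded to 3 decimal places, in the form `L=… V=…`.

L=150.494 V=1891.168

2πR = 2π·47.5 = 298.451302
per-turn = √(298.451302² + 39²) = √(89073.1797 + 1521) = √90594.1797 = 300.988670
L = 0.5 × 300.988670 = 150.494335
V = π·2² × L = 12.566371 × 150.494335 = 1891.167592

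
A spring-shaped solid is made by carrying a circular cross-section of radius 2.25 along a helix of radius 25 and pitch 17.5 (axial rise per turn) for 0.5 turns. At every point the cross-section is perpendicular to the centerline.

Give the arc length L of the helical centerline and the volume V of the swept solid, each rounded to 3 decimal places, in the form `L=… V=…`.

2πR = 2π·25 = 157.079633
per-turn = √(157.079633² + 17.5²) = √(24674.0110 + 306.25) = √24980.2610 = 158.051450
L = 0.5 × 158.051450 = 79.025725
V = π·2.25² × L = 15.904313 × 79.025725 = 1256.849854

L=79.026 V=1256.850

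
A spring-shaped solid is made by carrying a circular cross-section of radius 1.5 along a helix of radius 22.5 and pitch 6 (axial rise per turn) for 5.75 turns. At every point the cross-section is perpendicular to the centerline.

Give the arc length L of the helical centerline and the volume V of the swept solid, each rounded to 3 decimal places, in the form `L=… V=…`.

L=813.619 V=5751.133

2πR = 2π·22.5 = 141.371669
per-turn = √(141.371669² + 6²) = √(19985.9489 + 36) = √20021.9489 = 141.498936
L = 5.75 × 141.498936 = 813.618882
V = π·1.5² × L = 7.068583 × 813.618882 = 5751.132984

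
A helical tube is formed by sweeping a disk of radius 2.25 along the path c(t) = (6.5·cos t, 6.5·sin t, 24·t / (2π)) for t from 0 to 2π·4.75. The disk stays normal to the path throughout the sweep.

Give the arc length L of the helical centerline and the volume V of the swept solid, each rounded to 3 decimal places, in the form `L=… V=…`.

L=225.010 V=3578.627

2πR = 2π·6.5 = 40.840704
per-turn = √(40.840704² + 24²) = √(1667.9631 + 576) = √2243.9631 = 47.370488
L = 4.75 × 47.370488 = 225.009819
V = π·2.25² × L = 15.904313 × 225.009819 = 3578.626539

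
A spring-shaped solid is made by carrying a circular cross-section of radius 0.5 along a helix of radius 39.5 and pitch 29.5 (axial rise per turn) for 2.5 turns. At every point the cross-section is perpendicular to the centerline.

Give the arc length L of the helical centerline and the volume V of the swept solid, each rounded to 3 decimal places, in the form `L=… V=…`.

L=624.832 V=490.742

2πR = 2π·39.5 = 248.185820
per-turn = √(248.185820² + 29.5²) = √(61596.2011 + 870.25) = √62466.4511 = 249.932893
L = 2.5 × 249.932893 = 624.832233
V = π·0.5² × L = 0.785398 × 624.832233 = 490.742088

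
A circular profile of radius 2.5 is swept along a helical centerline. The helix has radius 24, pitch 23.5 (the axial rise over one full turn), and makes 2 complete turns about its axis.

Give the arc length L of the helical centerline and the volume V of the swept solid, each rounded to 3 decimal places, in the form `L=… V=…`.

L=305.233 V=5993.239

2πR = 2π·24 = 150.796447
per-turn = √(150.796447² + 23.5²) = √(22739.5685 + 552.25) = √23291.8185 = 152.616574
L = 2 × 152.616574 = 305.233147
V = π·2.5² × L = 19.634954 × 305.233147 = 5993.238831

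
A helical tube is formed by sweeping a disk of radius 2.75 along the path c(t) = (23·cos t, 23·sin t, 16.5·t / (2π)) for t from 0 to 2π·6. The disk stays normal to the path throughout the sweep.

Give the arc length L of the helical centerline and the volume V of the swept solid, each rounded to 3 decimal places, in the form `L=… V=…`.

L=872.713 V=20734.172

2πR = 2π·23 = 144.513262
per-turn = √(144.513262² + 16.5²) = √(20884.0829 + 272.25) = √21156.3329 = 145.452167
L = 6 × 145.452167 = 872.713003
V = π·2.75² × L = 23.758294 × 872.713003 = 20734.172479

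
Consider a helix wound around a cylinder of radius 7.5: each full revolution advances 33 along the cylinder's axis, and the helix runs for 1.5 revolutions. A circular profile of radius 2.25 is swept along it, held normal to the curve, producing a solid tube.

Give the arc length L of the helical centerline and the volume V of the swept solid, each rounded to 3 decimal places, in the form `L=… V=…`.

2πR = 2π·7.5 = 47.123890
per-turn = √(47.123890² + 33²) = √(2220.6610 + 1089) = √3309.6610 = 57.529653
L = 1.5 × 57.529653 = 86.294480
V = π·2.25² × L = 15.904313 × 86.294480 = 1372.454399

L=86.294 V=1372.454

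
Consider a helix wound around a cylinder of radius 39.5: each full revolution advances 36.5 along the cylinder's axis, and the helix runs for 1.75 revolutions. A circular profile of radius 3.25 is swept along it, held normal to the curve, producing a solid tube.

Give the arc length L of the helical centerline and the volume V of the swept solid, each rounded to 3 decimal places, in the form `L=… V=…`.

L=438.997 V=14567.270

2πR = 2π·39.5 = 248.185820
per-turn = √(248.185820² + 36.5²) = √(61596.2011 + 1332.25) = √62928.4511 = 250.855439
L = 1.75 × 250.855439 = 438.997018
V = π·3.25² × L = 33.183072 × 438.997018 = 14567.269817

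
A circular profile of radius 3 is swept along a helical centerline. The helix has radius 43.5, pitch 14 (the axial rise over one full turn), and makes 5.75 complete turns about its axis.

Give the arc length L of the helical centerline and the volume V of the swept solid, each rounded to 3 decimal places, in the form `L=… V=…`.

L=1573.642 V=44493.681

2πR = 2π·43.5 = 273.318561
per-turn = √(273.318561² + 14²) = √(74703.0357 + 196) = √74899.0357 = 273.676882
L = 5.75 × 273.676882 = 1573.642071
V = π·3² × L = 28.274334 × 1573.642071 = 44493.681332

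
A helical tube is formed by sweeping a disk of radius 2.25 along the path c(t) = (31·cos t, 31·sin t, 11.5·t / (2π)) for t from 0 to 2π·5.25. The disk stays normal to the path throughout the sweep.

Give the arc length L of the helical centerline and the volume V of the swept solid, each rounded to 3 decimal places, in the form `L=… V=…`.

2πR = 2π·31 = 194.778745
per-turn = √(194.778745² + 11.5²) = √(37938.7593 + 132.25) = √38071.0093 = 195.117937
L = 5.25 × 195.117937 = 1024.369169
V = π·2.25² × L = 15.904313 × 1024.369169 = 16291.887695

L=1024.369 V=16291.888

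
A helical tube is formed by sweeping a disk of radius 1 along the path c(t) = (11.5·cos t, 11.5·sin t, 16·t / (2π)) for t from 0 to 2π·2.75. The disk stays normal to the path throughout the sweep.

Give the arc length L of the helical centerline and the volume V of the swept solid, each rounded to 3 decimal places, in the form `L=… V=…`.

2πR = 2π·11.5 = 72.256631
per-turn = √(72.256631² + 16²) = √(5221.0207 + 256) = √5477.0207 = 74.006896
L = 2.75 × 74.006896 = 203.518965
V = π·1² × L = 3.141593 × 203.518965 = 639.373686

L=203.519 V=639.374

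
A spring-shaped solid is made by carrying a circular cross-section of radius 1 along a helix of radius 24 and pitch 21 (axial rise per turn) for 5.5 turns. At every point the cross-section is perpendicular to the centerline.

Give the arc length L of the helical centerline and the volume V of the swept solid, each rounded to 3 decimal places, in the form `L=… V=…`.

L=837.384 V=2630.720

2πR = 2π·24 = 150.796447
per-turn = √(150.796447² + 21²) = √(22739.5685 + 441) = √23180.5685 = 152.251662
L = 5.5 × 152.251662 = 837.384140
V = π·1² × L = 3.141593 × 837.384140 = 2630.719863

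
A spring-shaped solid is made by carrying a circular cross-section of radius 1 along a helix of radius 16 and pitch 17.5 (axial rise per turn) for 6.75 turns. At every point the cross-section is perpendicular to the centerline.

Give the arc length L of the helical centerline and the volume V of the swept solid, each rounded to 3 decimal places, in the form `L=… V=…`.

2πR = 2π·16 = 100.530965
per-turn = √(100.530965² + 17.5²) = √(10106.4749 + 306.25) = √10412.7249 = 102.042760
L = 6.75 × 102.042760 = 688.788631
V = π·1² × L = 3.141593 × 688.788631 = 2163.893304

L=688.789 V=2163.893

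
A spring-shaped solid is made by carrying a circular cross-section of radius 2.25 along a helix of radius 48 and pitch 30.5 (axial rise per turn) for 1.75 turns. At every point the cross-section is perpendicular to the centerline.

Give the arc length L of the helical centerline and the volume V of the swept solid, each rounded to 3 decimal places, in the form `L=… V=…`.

L=530.480 V=8436.913

2πR = 2π·48 = 301.592895
per-turn = √(301.592895² + 30.5²) = √(90958.2742 + 930.25) = √91888.5242 = 303.131200
L = 1.75 × 303.131200 = 530.479599
V = π·2.25² × L = 15.904313 × 530.479599 = 8436.913485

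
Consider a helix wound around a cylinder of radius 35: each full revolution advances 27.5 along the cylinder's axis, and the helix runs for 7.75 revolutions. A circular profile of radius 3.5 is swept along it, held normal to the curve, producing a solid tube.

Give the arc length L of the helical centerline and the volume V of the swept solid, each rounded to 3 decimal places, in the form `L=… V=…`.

2πR = 2π·35 = 219.911486
per-turn = √(219.911486² + 27.5²) = √(48361.0616 + 756.25) = √49117.3116 = 221.624258
L = 7.75 × 221.624258 = 1717.587997
V = π·3.5² × L = 38.484510 × 1717.587997 = 66100.532440

L=1717.588 V=66100.532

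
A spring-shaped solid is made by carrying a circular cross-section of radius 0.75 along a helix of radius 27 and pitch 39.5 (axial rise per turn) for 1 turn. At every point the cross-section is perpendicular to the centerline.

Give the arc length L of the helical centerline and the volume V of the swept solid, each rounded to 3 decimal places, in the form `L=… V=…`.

2πR = 2π·27 = 169.646003
per-turn = √(169.646003² + 39.5²) = √(28779.7664 + 1560.25) = √30340.0164 = 174.183858
L = 1 × 174.183858 = 174.183858
V = π·0.75² × L = 1.767146 × 174.183858 = 307.808285

L=174.184 V=307.808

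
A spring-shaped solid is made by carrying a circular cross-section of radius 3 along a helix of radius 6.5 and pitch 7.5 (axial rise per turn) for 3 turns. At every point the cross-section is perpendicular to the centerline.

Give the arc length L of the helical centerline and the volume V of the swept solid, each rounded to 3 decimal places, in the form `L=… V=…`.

L=124.571 V=3522.160

2πR = 2π·6.5 = 40.840704
per-turn = √(40.840704² + 7.5²) = √(1667.9631 + 56.25) = √1724.2131 = 41.523646
L = 3 × 41.523646 = 124.570937
V = π·3² × L = 28.274334 × 124.570937 = 3522.160259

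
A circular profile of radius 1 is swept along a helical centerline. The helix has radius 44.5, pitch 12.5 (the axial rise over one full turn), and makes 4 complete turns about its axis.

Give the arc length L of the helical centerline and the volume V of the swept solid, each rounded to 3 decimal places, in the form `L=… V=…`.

2πR = 2π·44.5 = 279.601746
per-turn = √(279.601746² + 12.5²) = √(78177.1365 + 156.25) = √78333.3865 = 279.881022
L = 4 × 279.881022 = 1119.524088
V = π·1² × L = 3.141593 × 1119.524088 = 3517.088650

L=1119.524 V=3517.089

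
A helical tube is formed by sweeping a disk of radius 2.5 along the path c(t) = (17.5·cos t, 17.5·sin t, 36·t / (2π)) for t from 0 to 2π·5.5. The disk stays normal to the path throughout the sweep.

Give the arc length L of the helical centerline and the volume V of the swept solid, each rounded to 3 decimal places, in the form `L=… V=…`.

2πR = 2π·17.5 = 109.955743
per-turn = √(109.955743² + 36²) = √(12090.2654 + 1296) = √13386.2654 = 115.699029
L = 5.5 × 115.699029 = 636.344661
V = π·2.5² × L = 19.634954 × 636.344661 = 12494.598209

L=636.345 V=12494.598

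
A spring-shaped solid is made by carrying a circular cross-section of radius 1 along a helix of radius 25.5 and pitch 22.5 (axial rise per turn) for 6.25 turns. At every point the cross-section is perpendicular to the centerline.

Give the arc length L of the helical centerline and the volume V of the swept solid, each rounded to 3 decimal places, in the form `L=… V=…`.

2πR = 2π·25.5 = 160.221225
per-turn = √(160.221225² + 22.5²) = √(25670.8410 + 506.25) = √26177.0910 = 161.793359
L = 6.25 × 161.793359 = 1011.208494
V = π·1² × L = 3.141593 × 1011.208494 = 3176.805177

L=1011.208 V=3176.805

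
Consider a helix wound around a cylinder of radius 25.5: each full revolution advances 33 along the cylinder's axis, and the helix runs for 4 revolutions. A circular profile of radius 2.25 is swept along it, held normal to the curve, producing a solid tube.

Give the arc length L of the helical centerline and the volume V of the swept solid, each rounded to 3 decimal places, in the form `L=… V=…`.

L=654.337 V=10406.787

2πR = 2π·25.5 = 160.221225
per-turn = √(160.221225² + 33²) = √(25670.8410 + 1089) = √26759.8410 = 163.584355
L = 4 × 163.584355 = 654.337418
V = π·2.25² × L = 15.904313 × 654.337418 = 10406.786980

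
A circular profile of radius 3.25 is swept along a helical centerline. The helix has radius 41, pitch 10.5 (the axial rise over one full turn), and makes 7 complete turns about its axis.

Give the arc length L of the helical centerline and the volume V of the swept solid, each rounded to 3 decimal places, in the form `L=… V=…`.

2πR = 2π·41 = 257.610598
per-turn = √(257.610598² + 10.5²) = √(66363.2200 + 110.25) = √66473.4700 = 257.824495
L = 7 × 257.824495 = 1804.771462
V = π·3.25² × L = 33.183072 × 1804.771462 = 59887.862092

L=1804.771 V=59887.862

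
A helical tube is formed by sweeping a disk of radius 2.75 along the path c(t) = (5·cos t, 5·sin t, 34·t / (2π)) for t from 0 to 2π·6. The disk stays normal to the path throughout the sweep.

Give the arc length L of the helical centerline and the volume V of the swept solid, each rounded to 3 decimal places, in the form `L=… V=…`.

2πR = 2π·5 = 31.415927
per-turn = √(31.415927² + 34²) = √(986.9604 + 1156) = √2142.9604 = 46.292121
L = 6 × 46.292121 = 277.752724
V = π·2.75² × L = 23.758294 × 277.752724 = 6598.931006

L=277.753 V=6598.931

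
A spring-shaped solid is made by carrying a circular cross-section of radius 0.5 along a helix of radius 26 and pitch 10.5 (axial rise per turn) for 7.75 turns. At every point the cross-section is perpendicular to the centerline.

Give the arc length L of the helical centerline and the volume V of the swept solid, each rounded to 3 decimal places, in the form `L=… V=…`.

L=1268.674 V=996.414

2πR = 2π·26 = 163.362818
per-turn = √(163.362818² + 10.5²) = √(26687.4103 + 110.25) = √26797.6603 = 163.699909
L = 7.75 × 163.699909 = 1268.674297
V = π·0.5² × L = 0.785398 × 1268.674297 = 996.414463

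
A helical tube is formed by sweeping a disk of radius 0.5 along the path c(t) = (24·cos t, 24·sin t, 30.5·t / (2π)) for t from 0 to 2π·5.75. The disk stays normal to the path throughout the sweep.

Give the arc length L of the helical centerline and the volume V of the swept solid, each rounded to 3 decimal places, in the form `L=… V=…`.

L=884.637 V=694.793

2πR = 2π·24 = 150.796447
per-turn = √(150.796447² + 30.5²) = √(22739.5685 + 930.25) = √23669.8185 = 153.849987
L = 5.75 × 153.849987 = 884.637426
V = π·0.5² × L = 0.785398 × 884.637426 = 694.792610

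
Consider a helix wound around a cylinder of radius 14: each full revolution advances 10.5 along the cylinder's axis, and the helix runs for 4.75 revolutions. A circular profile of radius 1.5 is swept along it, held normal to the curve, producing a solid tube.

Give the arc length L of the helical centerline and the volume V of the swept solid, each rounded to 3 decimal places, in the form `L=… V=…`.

2πR = 2π·14 = 87.964594
per-turn = √(87.964594² + 10.5²) = √(7737.7699 + 110.25) = √7848.0199 = 88.589050
L = 4.75 × 88.589050 = 420.797989
V = π·1.5² × L = 7.068583 × 420.797989 = 2974.445712

L=420.798 V=2974.446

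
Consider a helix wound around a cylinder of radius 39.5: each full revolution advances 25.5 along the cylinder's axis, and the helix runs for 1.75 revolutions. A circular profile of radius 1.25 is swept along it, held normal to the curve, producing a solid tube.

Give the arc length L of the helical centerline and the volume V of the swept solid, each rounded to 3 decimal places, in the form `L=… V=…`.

L=436.612 V=2143.213

2πR = 2π·39.5 = 248.185820
per-turn = √(248.185820² + 25.5²) = √(61596.2011 + 650.25) = √62246.4511 = 249.492387
L = 1.75 × 249.492387 = 436.611677
V = π·1.25² × L = 4.908739 × 436.611677 = 2143.212557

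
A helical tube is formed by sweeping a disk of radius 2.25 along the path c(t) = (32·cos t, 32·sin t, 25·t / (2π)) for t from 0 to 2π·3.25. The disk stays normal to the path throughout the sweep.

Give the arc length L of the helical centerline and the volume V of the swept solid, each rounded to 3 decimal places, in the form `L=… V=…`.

2πR = 2π·32 = 201.061930
per-turn = √(201.061930² + 25²) = √(40425.8996 + 625) = √41050.8996 = 202.610216
L = 3.25 × 202.610216 = 658.483202
V = π·2.25² × L = 15.904313 × 658.483202 = 10472.722824

L=658.483 V=10472.723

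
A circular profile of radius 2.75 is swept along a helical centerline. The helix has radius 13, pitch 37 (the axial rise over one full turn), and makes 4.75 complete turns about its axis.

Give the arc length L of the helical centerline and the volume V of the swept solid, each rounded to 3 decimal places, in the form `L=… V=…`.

L=425.936 V=10119.520

2πR = 2π·13 = 81.681409
per-turn = √(81.681409² + 37²) = √(6671.8526 + 1369) = √8040.8526 = 89.670801
L = 4.75 × 89.670801 = 425.936305
V = π·2.75² × L = 23.758294 × 425.936305 = 10119.520157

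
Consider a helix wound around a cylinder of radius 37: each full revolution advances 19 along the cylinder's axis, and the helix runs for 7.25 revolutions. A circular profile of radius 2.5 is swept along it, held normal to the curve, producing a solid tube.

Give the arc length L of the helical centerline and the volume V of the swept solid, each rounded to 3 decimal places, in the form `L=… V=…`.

L=1691.084 V=33204.359

2πR = 2π·37 = 232.477856
per-turn = √(232.477856² + 19²) = √(54045.9537 + 361) = √54406.9537 = 233.252982
L = 7.25 × 233.252982 = 1691.084121
V = π·2.5² × L = 19.634954 × 1691.084121 = 33204.359067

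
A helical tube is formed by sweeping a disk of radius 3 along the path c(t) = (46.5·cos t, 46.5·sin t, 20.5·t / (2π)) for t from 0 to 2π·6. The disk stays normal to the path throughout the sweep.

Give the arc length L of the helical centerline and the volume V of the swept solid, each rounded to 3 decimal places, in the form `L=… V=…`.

L=1757.319 V=49687.012

2πR = 2π·46.5 = 292.168117
per-turn = √(292.168117² + 20.5²) = √(85362.2085 + 420.25) = √85782.4585 = 292.886426
L = 6 × 292.886426 = 1757.318555
V = π·3² × L = 28.274334 × 1757.318555 = 49687.011570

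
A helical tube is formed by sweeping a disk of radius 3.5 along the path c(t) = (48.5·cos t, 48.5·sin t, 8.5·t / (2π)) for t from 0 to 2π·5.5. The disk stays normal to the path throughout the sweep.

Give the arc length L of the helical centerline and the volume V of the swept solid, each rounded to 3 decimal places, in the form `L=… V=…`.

L=1676.692 V=64526.653

2πR = 2π·48.5 = 304.734487
per-turn = √(304.734487² + 8.5²) = √(92863.1078 + 72.25) = √92935.3578 = 304.853010
L = 5.5 × 304.853010 = 1676.691556
V = π·3.5² × L = 38.484510 × 1676.691556 = 64526.652962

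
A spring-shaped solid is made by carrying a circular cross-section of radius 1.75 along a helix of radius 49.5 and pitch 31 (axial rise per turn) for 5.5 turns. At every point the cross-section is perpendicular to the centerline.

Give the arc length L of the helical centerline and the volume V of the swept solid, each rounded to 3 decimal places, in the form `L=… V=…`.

2πR = 2π·49.5 = 311.017673
per-turn = √(311.017673² + 31²) = √(96731.9927 + 961) = √97692.9927 = 312.558783
L = 5.5 × 312.558783 = 1719.073306
V = π·1.75² × L = 9.621128 × 1719.073306 = 16539.423458

L=1719.073 V=16539.423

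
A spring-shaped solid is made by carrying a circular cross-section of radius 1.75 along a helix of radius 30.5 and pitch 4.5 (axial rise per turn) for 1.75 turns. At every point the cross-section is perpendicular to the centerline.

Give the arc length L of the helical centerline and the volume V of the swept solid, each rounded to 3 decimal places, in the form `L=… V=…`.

2πR = 2π·30.5 = 191.637152
per-turn = √(191.637152² + 4.5²) = √(36724.7980 + 20.25) = √36745.0480 = 191.689979
L = 1.75 × 191.689979 = 335.457463
V = π·1.75² × L = 9.621128 × 335.457463 = 3227.479022

L=335.457 V=3227.479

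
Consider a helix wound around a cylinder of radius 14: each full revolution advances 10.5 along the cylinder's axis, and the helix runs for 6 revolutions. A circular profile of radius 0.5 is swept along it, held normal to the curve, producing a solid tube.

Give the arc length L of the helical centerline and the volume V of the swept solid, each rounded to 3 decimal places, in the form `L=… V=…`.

L=531.534 V=417.466

2πR = 2π·14 = 87.964594
per-turn = √(87.964594² + 10.5²) = √(7737.7699 + 110.25) = √7848.0199 = 88.589050
L = 6 × 88.589050 = 531.534302
V = π·0.5² × L = 0.785398 × 531.534302 = 417.466065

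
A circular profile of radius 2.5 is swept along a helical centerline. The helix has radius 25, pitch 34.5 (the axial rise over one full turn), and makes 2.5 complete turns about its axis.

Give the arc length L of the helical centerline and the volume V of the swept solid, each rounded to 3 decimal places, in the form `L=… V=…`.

2πR = 2π·25 = 157.079633
per-turn = √(157.079633² + 34.5²) = √(24674.0110 + 1190.25) = √25864.2610 = 160.823695
L = 2.5 × 160.823695 = 402.059239
V = π·2.5² × L = 19.634954 × 402.059239 = 7894.414687

L=402.059 V=7894.415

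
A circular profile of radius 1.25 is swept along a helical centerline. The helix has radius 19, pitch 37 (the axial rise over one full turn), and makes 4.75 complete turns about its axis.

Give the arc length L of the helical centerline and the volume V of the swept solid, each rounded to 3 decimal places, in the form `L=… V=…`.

2πR = 2π·19 = 119.380521
per-turn = √(119.380521² + 37²) = √(14251.7088 + 1369) = √15620.7088 = 124.982834
L = 4.75 × 124.982834 = 593.668461
V = π·1.25² × L = 4.908739 × 593.668461 = 2914.163242

L=593.668 V=2914.163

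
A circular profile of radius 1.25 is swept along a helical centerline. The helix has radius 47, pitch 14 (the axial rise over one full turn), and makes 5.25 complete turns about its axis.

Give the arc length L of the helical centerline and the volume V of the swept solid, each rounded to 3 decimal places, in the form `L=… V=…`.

L=1552.117 V=7618.938

2πR = 2π·47 = 295.309709
per-turn = √(295.309709² + 14²) = √(87207.8245 + 196) = √87403.8245 = 295.641378
L = 5.25 × 295.641378 = 1552.117235
V = π·1.25² × L = 4.908739 × 1552.117235 = 7618.937663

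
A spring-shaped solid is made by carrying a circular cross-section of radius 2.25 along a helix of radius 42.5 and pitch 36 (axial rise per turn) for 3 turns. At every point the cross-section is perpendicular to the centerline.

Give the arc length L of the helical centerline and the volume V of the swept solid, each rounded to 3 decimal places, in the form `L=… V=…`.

2πR = 2π·42.5 = 267.035376
per-turn = √(267.035376² + 36²) = √(71307.8918 + 1296) = √72603.8918 = 269.451094
L = 3 × 269.451094 = 808.353281
V = π·2.25² × L = 15.904313 × 808.353281 = 12856.303434

L=808.353 V=12856.303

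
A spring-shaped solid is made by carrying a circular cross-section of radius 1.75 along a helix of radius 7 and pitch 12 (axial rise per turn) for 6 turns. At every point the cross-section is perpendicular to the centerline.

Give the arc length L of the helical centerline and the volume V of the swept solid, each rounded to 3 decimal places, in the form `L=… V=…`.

L=273.540 V=2631.760

2πR = 2π·7 = 43.982297
per-turn = √(43.982297² + 12²) = √(1934.4425 + 144) = √2078.4425 = 45.589938
L = 6 × 45.589938 = 273.539629
V = π·1.75² × L = 9.621128 × 273.539629 = 2631.759648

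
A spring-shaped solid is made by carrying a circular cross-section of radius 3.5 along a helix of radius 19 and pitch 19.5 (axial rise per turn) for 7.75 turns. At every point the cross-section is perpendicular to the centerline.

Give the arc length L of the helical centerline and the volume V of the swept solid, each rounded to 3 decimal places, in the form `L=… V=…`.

2πR = 2π·19 = 119.380521
per-turn = √(119.380521² + 19.5²) = √(14251.7088 + 380.25) = √14631.9588 = 120.962634
L = 7.75 × 120.962634 = 937.460411
V = π·3.5² × L = 38.484510 × 937.460411 = 36077.704579

L=937.460 V=36077.705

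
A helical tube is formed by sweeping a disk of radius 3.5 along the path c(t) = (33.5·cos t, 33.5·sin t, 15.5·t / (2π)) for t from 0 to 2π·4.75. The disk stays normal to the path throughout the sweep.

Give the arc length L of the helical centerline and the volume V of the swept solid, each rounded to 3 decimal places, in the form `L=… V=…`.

2πR = 2π·33.5 = 210.486708
per-turn = √(210.486708² + 15.5²) = √(44304.6542 + 240.25) = √44544.9042 = 211.056637
L = 4.75 × 211.056637 = 1002.519027
V = π·3.5² × L = 38.484510 × 1002.519027 = 38581.453537

L=1002.519 V=38581.454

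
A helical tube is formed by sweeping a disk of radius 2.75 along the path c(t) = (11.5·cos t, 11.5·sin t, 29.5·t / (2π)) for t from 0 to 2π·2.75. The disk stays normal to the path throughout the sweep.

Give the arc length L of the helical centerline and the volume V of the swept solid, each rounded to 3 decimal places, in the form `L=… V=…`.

2πR = 2π·11.5 = 72.256631
per-turn = √(72.256631² + 29.5²) = √(5221.0207 + 870.25) = √6091.2707 = 78.046593
L = 2.75 × 78.046593 = 214.628132
V = π·2.75² × L = 23.758294 × 214.628132 = 5099.198347

L=214.628 V=5099.198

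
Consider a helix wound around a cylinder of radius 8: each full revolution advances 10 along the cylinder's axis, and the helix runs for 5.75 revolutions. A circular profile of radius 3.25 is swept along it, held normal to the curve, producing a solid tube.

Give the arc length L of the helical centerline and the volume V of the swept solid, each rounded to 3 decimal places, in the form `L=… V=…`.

L=294.691 V=9778.741

2πR = 2π·8 = 50.265482
per-turn = √(50.265482² + 10²) = √(2526.6187 + 100) = √2626.6187 = 51.250549
L = 5.75 × 51.250549 = 294.690654
V = π·3.25² × L = 33.183072 × 294.690654 = 9778.741314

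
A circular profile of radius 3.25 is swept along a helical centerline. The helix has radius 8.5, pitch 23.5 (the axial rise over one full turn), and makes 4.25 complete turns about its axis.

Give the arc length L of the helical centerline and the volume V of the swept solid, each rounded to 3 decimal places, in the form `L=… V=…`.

2πR = 2π·8.5 = 53.407075
per-turn = √(53.407075² + 23.5²) = √(2852.3157 + 552.25) = √3404.5657 = 58.348656
L = 4.25 × 58.348656 = 247.981789
V = π·3.25² × L = 33.183072 × 247.981789 = 8228.797644

L=247.982 V=8228.798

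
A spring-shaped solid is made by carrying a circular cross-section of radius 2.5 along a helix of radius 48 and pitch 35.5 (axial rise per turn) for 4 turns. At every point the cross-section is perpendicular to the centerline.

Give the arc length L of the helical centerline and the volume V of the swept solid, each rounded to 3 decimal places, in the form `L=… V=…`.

2πR = 2π·48 = 301.592895
per-turn = √(301.592895² + 35.5²) = √(90958.2742 + 1260.25) = √92218.5242 = 303.675031
L = 4 × 303.675031 = 1214.700122
V = π·2.5² × L = 19.634954 × 1214.700122 = 23850.581124

L=1214.700 V=23850.581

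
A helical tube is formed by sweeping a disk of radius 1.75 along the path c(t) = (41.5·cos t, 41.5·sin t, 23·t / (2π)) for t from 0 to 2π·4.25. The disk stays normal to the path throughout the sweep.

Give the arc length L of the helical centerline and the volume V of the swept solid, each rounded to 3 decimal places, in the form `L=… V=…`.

L=1112.500 V=10703.500

2πR = 2π·41.5 = 260.752190
per-turn = √(260.752190² + 23²) = √(67991.7047 + 529) = √68520.7047 = 261.764598
L = 4.25 × 261.764598 = 1112.499541
V = π·1.75² × L = 9.621128 × 1112.499541 = 10703.499931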